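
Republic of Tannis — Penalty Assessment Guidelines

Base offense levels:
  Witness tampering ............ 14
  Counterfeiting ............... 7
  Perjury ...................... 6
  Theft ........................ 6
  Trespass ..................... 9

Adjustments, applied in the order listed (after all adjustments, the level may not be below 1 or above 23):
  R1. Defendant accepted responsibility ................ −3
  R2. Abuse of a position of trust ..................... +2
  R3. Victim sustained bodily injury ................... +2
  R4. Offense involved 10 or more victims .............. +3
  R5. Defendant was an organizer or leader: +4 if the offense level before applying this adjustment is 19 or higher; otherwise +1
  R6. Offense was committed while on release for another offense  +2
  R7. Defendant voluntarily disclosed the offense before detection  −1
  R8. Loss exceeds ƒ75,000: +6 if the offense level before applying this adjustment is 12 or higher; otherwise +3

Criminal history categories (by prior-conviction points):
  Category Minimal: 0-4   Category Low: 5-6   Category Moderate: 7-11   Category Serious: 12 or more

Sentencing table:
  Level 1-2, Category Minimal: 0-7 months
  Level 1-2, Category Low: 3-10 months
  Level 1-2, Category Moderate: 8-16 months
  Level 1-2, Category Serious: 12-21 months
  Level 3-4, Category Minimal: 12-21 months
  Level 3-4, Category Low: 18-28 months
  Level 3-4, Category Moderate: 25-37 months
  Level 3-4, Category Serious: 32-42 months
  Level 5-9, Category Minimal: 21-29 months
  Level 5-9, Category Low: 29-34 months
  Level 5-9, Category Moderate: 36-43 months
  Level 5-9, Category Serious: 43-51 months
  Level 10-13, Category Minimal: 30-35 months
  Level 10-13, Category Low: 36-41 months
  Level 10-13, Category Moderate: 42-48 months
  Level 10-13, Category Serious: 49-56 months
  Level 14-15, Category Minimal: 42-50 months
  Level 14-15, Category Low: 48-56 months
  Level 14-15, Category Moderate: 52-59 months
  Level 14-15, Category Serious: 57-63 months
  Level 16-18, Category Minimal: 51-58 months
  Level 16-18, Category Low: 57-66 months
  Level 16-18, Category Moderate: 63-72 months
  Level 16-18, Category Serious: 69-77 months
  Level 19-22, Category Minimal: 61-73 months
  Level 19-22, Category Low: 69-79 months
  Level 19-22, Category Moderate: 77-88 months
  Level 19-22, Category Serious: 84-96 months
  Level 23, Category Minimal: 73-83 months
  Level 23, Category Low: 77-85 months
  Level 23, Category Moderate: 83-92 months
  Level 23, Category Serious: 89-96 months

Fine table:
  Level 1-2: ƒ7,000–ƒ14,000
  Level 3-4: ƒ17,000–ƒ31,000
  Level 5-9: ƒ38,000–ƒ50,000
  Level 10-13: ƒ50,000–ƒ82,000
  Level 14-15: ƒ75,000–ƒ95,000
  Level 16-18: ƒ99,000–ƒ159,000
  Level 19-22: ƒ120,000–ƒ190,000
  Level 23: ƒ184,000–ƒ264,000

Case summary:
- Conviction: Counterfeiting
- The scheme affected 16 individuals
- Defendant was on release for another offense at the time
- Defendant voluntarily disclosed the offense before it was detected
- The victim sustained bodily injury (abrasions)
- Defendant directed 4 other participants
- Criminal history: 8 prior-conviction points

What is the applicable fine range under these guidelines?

ƒ75,000–ƒ95,000

Base offense level for counterfeiting: 7.
R1 does not apply.
R3 applies: 7 + 2 = 9.
R4 applies: 9 + 3 = 12.
R5 applies (level before this adjustment is 12 < 19, so +1): 12 + 1 = 13.
R6 applies: 13 + 2 = 15.
R7 applies: 15 − 1 = 14.
Final offense level: 14.
Level 14 falls in the 14-15 band.
Fine table: Level 14-15 → ƒ75,000–ƒ95,000.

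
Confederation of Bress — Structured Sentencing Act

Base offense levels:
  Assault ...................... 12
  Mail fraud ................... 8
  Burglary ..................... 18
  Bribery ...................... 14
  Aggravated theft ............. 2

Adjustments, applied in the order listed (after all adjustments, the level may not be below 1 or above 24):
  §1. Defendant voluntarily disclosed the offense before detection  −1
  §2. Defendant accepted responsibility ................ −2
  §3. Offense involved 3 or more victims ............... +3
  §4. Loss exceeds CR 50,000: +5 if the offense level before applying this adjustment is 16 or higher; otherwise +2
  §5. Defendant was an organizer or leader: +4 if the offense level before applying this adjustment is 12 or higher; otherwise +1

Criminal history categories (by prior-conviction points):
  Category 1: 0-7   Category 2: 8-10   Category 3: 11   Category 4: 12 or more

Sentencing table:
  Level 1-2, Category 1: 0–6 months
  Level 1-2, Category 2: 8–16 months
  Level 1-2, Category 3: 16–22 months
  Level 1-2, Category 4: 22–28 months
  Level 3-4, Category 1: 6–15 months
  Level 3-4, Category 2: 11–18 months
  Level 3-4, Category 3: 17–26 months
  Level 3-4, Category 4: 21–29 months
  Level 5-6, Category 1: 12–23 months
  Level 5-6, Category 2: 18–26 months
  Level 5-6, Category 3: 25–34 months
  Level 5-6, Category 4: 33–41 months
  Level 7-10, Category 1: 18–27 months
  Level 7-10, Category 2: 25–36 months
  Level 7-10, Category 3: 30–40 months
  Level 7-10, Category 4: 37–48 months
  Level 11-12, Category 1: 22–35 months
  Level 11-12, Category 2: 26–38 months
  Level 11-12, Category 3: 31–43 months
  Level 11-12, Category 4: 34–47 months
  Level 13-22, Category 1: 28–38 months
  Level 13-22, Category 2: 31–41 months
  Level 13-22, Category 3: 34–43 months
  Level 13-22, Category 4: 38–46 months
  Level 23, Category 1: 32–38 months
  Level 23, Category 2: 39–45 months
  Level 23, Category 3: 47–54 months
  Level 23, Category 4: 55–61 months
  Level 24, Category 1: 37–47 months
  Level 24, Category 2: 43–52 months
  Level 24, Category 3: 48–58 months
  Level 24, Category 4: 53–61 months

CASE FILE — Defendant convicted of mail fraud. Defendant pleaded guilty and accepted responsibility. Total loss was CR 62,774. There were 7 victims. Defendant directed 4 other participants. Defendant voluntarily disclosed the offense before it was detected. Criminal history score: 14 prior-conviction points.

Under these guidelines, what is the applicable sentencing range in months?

34-47 months

Base offense level for mail fraud: 8.
§1 applies: 8 − 1 = 7.
§2 applies: 7 − 2 = 5.
§3 applies: 5 + 3 = 8.
§4 applies (level before this adjustment is 8 < 16, so +2): 8 + 2 = 10.
§5 applies (level before this adjustment is 10 < 12, so +1): 10 + 1 = 11.
Final offense level: 11.
Criminal history: 14 prior points → Category 4 (12+).
Level 11 falls in the 11-12 band.
Grid: Level 11-12 × Category 4 = 34-47 months.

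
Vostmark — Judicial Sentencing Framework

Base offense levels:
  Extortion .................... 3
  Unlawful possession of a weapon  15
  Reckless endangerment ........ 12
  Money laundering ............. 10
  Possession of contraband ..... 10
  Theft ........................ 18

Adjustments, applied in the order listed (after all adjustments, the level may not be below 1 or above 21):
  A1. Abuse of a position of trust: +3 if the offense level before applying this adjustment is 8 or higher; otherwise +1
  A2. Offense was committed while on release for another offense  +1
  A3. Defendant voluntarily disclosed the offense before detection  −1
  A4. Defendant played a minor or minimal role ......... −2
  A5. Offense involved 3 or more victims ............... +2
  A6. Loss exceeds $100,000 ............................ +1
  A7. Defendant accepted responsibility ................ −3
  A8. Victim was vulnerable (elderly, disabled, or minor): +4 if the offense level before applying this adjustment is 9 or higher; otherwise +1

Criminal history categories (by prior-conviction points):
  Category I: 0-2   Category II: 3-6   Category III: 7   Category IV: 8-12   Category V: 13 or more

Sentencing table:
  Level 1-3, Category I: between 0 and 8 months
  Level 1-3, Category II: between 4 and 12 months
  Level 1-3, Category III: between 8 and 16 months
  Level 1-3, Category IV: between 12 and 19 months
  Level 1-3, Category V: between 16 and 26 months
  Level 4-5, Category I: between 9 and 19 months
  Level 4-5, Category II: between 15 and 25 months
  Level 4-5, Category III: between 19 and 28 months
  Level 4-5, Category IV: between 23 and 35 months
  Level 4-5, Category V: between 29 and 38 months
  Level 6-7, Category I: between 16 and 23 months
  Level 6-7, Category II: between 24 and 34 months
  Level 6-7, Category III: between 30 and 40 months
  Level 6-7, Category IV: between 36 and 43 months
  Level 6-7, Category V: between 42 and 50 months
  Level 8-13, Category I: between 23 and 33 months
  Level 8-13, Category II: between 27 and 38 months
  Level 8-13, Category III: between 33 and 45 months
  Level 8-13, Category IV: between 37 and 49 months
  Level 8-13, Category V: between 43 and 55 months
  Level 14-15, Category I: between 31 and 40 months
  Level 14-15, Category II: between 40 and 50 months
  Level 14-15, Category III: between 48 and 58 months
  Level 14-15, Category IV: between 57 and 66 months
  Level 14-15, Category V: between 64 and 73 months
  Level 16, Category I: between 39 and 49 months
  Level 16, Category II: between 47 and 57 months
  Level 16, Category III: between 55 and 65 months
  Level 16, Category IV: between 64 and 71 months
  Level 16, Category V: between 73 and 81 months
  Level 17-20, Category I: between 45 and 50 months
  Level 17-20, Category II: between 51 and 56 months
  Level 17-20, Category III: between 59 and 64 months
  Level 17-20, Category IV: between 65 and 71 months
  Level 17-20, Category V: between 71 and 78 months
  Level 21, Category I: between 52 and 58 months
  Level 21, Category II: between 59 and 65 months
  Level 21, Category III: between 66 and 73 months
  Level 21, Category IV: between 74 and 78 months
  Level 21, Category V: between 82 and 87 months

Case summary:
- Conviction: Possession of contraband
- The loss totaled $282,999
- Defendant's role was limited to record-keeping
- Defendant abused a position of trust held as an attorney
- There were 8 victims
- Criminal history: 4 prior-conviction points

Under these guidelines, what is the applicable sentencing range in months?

40-50 months

Base offense level for possession of contraband: 10.
A1 applies (level before this adjustment is 10 ≥ 8, so +3): 10 + 3 = 13.
A2 does not apply.
A3 does not apply.
A4 applies: 13 − 2 = 11.
A5 applies: 11 + 2 = 13.
A6 applies: 13 + 1 = 14.
A7 does not apply.
Final offense level: 14.
Criminal history: 4 prior points → Category II (3-6).
Level 14 falls in the 14-15 band.
Grid: Level 14-15 × Category II = 40-50 months.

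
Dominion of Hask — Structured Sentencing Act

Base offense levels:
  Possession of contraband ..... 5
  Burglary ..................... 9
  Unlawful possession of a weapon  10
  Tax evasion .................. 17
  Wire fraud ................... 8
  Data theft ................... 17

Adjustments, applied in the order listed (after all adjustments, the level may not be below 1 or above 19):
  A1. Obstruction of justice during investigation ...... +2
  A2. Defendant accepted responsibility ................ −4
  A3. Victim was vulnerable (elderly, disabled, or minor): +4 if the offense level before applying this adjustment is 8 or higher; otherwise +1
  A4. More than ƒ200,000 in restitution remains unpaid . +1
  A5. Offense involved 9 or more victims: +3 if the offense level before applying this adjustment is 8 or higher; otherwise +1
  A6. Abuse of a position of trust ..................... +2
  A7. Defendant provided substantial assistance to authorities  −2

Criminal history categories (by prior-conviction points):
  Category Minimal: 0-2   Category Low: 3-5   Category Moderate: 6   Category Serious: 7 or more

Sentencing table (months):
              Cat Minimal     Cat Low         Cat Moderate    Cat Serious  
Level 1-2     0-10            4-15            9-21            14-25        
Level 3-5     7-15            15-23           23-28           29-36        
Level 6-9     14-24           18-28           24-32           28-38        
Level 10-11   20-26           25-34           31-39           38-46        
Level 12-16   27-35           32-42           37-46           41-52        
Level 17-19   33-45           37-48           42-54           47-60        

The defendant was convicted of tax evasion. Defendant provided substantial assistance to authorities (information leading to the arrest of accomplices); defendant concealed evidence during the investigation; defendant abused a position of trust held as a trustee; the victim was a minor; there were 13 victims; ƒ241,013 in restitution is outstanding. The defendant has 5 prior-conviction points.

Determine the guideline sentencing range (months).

37-48 months

Base offense level for tax evasion: 17.
A1 applies: 17 + 2 = 19.
A3 applies (level before this adjustment is 19 ≥ 8, so +4): 19 + 4 = 23.
A4 applies: 23 + 1 = 24.
A5 applies (level before this adjustment is 24 ≥ 8, so +3): 24 + 3 = 27.
A6 applies: 27 + 2 = 29.
A7 applies: 29 − 2 = 27.
Level 27 exceeds the maximum of 19; capped at 19.
Final offense level: 19.
Criminal history: 5 prior points → Category Low (3-5).
Level 19 falls in the 17-19 band.
Grid: Level 17-19 × Category Low = 37-48 months.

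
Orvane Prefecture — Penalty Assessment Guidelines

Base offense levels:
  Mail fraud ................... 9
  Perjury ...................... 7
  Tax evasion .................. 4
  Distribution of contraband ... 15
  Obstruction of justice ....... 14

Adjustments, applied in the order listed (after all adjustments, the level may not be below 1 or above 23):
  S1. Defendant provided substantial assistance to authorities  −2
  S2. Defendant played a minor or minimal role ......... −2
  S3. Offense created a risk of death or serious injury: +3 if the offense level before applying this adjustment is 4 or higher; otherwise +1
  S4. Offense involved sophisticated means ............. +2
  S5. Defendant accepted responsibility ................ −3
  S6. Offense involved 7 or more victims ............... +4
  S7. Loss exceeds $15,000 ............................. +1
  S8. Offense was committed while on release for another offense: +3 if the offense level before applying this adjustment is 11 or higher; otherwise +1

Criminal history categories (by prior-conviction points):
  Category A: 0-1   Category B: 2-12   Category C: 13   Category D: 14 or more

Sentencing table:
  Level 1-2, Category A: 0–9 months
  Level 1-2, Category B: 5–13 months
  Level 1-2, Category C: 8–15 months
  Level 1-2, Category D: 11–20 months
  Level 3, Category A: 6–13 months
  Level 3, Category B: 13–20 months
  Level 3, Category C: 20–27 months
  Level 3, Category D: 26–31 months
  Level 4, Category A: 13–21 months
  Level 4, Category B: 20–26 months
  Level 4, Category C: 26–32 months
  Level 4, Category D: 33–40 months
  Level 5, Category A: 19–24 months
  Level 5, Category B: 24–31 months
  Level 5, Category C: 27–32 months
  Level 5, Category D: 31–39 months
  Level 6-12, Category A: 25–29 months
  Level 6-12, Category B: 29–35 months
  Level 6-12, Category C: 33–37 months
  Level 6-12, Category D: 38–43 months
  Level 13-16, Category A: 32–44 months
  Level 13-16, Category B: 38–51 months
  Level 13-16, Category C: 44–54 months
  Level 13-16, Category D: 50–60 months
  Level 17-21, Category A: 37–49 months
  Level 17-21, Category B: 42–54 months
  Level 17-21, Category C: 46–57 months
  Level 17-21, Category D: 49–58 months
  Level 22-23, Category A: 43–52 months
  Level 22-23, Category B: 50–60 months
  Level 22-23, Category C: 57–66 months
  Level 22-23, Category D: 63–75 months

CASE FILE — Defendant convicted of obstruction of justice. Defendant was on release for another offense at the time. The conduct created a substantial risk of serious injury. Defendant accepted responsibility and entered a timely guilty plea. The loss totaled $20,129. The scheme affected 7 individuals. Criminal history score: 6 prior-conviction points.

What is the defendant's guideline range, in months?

50-60 months

Base offense level for obstruction of justice: 14.
S1 does not apply.
S3 applies (level before this adjustment is 14 ≥ 4, so +3): 14 + 3 = 17.
S4 does not apply.
S5 applies: 17 − 3 = 14.
S6 applies: 14 + 4 = 18.
S7 applies: 18 + 1 = 19.
S8 applies (level before this adjustment is 19 ≥ 11, so +3): 19 + 3 = 22.
Final offense level: 22.
Criminal history: 6 prior points → Category B (2-12).
Level 22 falls in the 22-23 band.
Grid: Level 22-23 × Category B = 50-60 months.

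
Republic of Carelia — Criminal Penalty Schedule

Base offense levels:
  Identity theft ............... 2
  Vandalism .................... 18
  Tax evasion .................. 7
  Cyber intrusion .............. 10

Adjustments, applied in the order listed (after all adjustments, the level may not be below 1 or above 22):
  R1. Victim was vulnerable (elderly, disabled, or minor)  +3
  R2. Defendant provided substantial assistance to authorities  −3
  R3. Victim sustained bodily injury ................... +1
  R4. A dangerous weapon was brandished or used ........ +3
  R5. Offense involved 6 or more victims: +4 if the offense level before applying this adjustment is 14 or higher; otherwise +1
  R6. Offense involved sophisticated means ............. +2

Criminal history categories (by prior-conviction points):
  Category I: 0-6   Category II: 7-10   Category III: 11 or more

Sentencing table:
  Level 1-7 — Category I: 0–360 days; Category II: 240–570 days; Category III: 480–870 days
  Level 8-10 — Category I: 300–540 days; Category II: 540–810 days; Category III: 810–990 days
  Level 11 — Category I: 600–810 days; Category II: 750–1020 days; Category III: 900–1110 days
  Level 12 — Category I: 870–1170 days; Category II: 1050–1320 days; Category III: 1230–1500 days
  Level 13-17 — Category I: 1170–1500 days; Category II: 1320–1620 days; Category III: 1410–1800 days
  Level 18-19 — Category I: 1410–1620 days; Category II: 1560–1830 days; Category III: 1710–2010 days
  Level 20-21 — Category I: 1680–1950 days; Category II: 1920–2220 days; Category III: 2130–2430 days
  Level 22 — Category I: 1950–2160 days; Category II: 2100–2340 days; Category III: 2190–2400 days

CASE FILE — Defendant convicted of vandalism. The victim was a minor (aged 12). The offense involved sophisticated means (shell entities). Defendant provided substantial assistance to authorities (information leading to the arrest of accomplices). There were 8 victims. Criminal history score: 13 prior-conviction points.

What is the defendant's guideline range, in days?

2190-2400 days

Base offense level for vandalism: 18.
R1 applies: 18 + 3 = 21.
R2 applies: 21 − 3 = 18.
R3 does not apply.
R4 does not apply.
R5 applies (level before this adjustment is 18 ≥ 14, so +4): 18 + 4 = 22.
R6 applies: 22 + 2 = 24.
Level 24 exceeds the maximum of 22; capped at 22.
Final offense level: 22.
Criminal history: 13 prior points → Category III (11+).
Level 22 falls in the 22 band.
Grid: Level 22 × Category III = 2190-2400 days.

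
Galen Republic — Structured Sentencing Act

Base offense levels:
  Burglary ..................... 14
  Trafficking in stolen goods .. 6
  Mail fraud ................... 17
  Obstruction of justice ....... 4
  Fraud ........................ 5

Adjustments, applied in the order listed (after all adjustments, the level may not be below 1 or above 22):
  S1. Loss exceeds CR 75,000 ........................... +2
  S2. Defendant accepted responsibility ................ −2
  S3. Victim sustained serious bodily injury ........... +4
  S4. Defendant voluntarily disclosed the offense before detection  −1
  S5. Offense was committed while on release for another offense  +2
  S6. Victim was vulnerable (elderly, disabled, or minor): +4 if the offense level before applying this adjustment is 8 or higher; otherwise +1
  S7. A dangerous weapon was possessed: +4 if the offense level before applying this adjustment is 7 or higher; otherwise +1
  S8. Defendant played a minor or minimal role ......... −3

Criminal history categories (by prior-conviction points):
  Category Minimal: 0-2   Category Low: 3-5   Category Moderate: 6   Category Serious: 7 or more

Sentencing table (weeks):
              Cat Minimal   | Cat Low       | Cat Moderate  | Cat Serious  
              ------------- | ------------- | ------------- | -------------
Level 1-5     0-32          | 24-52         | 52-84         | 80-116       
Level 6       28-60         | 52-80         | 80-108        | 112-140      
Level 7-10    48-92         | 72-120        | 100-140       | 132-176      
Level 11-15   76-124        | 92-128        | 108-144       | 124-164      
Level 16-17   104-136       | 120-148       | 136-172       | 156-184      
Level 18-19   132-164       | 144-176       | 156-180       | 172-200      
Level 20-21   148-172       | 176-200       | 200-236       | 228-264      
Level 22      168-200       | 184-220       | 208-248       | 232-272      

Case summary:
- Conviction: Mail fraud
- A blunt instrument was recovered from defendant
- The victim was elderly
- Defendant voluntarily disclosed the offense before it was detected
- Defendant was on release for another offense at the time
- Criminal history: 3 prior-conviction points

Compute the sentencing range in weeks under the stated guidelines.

184-220 weeks

Base offense level for mail fraud: 17.
S1 does not apply.
S2 does not apply.
S3 does not apply.
S4 applies: 17 − 1 = 16.
S5 applies: 16 + 2 = 18.
S6 applies (level before this adjustment is 18 ≥ 8, so +4): 18 + 4 = 22.
S7 applies (level before this adjustment is 22 ≥ 7, so +4): 22 + 4 = 26.
Level 26 exceeds the maximum of 22; capped at 22.
Final offense level: 22.
Criminal history: 3 prior points → Category Low (3-5).
Level 22 falls in the 22 band.
Grid: Level 22 × Category Low = 184-220 weeks.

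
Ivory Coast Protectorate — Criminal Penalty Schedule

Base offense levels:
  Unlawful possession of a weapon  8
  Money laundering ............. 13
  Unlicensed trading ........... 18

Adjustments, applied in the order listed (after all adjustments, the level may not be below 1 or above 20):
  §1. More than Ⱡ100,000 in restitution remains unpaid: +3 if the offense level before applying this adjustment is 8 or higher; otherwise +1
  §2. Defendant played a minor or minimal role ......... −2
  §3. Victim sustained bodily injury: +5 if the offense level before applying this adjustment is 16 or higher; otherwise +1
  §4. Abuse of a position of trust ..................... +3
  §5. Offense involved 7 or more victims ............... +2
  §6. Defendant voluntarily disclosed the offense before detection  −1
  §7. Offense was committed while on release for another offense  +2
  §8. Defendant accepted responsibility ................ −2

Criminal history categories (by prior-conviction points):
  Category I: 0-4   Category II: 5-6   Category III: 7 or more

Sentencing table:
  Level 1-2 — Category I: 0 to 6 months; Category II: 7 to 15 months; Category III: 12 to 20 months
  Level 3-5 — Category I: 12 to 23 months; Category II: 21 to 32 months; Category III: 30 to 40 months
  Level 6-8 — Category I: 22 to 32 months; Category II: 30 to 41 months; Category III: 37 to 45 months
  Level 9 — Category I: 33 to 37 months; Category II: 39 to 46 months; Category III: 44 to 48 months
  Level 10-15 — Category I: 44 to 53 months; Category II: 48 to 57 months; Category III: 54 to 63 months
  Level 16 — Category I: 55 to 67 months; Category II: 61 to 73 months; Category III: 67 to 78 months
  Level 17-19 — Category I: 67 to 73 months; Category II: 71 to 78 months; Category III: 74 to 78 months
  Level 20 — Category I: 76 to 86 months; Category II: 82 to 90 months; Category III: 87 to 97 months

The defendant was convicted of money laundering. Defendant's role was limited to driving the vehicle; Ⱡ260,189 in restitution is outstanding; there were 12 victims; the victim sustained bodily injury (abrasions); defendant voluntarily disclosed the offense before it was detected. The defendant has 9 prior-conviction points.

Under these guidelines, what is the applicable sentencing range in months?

67-78 months

Base offense level for money laundering: 13.
§1 applies (level before this adjustment is 13 ≥ 8, so +3): 13 + 3 = 16.
§2 applies: 16 − 2 = 14.
§3 applies (level before this adjustment is 14 < 16, so +1): 14 + 1 = 15.
§4 does not apply.
§5 applies: 15 + 2 = 17.
§6 applies: 17 − 1 = 16.
Final offense level: 16.
Criminal history: 9 prior points → Category III (7+).
Level 16 falls in the 16 band.
Grid: Level 16 × Category III = 67-78 months.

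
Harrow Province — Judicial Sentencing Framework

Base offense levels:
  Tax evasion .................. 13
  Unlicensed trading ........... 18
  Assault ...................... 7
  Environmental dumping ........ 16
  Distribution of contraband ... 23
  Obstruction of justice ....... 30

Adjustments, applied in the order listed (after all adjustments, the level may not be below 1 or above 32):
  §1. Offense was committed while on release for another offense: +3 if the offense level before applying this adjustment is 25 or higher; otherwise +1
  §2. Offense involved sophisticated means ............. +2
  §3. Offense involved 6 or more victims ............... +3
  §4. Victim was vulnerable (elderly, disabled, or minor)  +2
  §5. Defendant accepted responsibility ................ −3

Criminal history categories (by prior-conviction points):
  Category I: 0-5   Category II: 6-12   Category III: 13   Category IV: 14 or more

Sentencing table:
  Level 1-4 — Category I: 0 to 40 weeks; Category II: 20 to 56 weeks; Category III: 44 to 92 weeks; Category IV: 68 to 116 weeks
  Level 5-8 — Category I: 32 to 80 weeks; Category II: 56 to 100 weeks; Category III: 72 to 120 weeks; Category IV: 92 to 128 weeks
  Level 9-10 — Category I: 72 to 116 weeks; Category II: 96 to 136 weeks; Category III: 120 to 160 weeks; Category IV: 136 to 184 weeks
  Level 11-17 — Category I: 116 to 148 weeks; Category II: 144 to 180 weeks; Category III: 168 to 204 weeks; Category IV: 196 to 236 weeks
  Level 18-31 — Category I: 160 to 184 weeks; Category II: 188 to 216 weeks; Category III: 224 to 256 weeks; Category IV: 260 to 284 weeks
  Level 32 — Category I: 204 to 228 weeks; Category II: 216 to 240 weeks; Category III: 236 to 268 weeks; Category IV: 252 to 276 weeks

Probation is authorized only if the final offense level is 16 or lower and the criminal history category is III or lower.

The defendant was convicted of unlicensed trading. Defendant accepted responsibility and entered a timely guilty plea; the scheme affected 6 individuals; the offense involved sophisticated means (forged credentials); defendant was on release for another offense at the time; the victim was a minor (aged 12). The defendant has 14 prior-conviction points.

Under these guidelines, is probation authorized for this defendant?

Base offense level for unlicensed trading: 18.
§1 applies (level before this adjustment is 18 < 25, so +1): 18 + 1 = 19.
§2 applies: 19 + 2 = 21.
§3 applies: 21 + 3 = 24.
§4 applies: 24 + 2 = 26.
§5 applies: 26 − 3 = 23.
Final offense level: 23.
Criminal history: 14 prior points → Category IV (14+).
Level 23 falls in the 18-31 band.
Grid: Level 18-31 × Category IV = 260-284 weeks.
Probation check: level 23 > 16 and category IV > III → not eligible.

No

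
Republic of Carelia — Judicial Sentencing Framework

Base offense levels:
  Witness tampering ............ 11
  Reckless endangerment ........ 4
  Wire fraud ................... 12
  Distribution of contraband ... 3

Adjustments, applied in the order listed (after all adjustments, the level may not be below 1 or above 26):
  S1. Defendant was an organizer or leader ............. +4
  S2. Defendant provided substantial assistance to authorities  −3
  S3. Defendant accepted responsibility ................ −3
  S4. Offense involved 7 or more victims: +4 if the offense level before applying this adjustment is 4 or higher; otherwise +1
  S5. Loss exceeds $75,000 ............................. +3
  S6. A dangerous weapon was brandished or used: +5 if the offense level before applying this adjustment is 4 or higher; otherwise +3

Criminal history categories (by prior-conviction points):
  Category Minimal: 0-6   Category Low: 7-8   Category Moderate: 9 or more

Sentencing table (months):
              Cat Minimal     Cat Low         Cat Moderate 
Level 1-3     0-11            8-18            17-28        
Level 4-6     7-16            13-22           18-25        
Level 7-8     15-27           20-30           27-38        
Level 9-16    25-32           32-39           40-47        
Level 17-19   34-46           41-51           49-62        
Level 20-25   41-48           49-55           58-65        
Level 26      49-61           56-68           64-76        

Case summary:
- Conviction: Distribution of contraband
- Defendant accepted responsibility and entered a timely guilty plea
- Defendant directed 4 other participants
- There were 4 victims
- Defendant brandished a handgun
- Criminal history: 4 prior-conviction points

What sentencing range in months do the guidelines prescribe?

25-32 months

Base offense level for distribution of contraband: 3.
S1 applies: 3 + 4 = 7.
S3 applies: 7 − 3 = 4.
S6 applies (level before this adjustment is 4 ≥ 4, so +5): 4 + 5 = 9.
Final offense level: 9.
Criminal history: 4 prior points → Category Minimal (0-6).
Level 9 falls in the 9-16 band.
Grid: Level 9-16 × Category Minimal = 25-32 months.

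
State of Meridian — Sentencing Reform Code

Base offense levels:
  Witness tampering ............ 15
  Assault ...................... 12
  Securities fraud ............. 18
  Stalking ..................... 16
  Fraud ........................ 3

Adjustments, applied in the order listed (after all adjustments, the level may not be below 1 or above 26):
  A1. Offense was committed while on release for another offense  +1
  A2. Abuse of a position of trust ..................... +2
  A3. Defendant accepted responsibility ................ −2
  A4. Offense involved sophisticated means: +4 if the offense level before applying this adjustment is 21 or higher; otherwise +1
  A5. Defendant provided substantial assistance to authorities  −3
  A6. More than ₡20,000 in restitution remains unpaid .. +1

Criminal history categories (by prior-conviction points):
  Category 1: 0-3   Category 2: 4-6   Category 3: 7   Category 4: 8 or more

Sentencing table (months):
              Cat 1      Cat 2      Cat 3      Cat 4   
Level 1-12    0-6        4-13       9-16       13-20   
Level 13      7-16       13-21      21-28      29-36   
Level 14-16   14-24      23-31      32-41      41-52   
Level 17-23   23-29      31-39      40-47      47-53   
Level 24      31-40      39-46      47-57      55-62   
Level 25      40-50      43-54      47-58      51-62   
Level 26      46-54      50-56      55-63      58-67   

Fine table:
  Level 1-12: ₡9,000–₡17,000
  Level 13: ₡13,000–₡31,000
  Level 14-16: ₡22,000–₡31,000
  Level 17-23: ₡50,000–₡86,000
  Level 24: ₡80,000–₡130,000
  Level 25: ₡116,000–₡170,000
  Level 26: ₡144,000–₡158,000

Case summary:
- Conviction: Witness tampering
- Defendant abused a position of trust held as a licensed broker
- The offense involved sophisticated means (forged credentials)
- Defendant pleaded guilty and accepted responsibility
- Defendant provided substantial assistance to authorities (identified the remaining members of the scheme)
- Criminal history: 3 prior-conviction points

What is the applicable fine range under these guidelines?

Base offense level for witness tampering: 15.
A1 does not apply.
A2 applies: 15 + 2 = 17.
A3 applies: 17 − 2 = 15.
A4 applies (level before this adjustment is 15 < 21, so +1): 15 + 1 = 16.
A5 applies: 16 − 3 = 13.
Final offense level: 13.
Level 13 falls in the 13 band.
Fine table: Level 13 → ₡13,000–₡31,000.

₡13,000–₡31,000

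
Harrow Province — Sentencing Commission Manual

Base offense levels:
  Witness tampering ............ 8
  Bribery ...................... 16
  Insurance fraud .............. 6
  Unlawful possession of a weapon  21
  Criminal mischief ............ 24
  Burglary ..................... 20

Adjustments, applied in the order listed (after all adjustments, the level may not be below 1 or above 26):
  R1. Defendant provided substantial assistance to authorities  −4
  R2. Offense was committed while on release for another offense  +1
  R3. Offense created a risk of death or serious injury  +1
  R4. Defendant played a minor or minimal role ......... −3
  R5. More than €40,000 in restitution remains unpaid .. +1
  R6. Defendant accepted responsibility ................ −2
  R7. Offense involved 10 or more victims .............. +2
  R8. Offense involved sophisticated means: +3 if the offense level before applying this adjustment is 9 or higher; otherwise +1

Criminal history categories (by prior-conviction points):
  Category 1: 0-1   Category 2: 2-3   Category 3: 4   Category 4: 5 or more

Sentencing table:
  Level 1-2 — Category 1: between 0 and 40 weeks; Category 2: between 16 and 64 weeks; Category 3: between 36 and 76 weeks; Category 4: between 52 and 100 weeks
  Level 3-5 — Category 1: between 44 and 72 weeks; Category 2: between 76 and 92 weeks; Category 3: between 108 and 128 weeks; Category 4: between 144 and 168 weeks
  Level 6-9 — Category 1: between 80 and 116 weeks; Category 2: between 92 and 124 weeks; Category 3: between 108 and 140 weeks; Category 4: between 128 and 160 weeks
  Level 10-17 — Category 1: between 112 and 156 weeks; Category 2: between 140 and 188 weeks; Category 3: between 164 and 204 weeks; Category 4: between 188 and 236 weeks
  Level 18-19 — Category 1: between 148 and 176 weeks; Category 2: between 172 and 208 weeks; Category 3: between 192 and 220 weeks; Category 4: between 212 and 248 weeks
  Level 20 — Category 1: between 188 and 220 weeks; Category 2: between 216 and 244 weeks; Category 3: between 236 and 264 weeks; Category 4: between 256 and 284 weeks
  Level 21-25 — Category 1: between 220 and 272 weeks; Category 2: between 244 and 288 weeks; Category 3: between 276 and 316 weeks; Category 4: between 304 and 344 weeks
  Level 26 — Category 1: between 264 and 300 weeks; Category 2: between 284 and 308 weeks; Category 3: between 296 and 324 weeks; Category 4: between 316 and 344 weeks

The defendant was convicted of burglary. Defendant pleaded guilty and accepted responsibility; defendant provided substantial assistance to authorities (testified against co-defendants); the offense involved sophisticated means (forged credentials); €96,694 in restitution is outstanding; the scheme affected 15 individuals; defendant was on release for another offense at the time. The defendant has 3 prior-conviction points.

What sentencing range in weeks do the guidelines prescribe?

244-288 weeks

Base offense level for burglary: 20.
R1 applies: 20 − 4 = 16.
R2 applies: 16 + 1 = 17.
R5 applies: 17 + 1 = 18.
R6 applies: 18 − 2 = 16.
R7 applies: 16 + 2 = 18.
R8 applies (level before this adjustment is 18 ≥ 9, so +3): 18 + 3 = 21.
Final offense level: 21.
Criminal history: 3 prior points → Category 2 (2-3).
Level 21 falls in the 21-25 band.
Grid: Level 21-25 × Category 2 = 244-288 weeks.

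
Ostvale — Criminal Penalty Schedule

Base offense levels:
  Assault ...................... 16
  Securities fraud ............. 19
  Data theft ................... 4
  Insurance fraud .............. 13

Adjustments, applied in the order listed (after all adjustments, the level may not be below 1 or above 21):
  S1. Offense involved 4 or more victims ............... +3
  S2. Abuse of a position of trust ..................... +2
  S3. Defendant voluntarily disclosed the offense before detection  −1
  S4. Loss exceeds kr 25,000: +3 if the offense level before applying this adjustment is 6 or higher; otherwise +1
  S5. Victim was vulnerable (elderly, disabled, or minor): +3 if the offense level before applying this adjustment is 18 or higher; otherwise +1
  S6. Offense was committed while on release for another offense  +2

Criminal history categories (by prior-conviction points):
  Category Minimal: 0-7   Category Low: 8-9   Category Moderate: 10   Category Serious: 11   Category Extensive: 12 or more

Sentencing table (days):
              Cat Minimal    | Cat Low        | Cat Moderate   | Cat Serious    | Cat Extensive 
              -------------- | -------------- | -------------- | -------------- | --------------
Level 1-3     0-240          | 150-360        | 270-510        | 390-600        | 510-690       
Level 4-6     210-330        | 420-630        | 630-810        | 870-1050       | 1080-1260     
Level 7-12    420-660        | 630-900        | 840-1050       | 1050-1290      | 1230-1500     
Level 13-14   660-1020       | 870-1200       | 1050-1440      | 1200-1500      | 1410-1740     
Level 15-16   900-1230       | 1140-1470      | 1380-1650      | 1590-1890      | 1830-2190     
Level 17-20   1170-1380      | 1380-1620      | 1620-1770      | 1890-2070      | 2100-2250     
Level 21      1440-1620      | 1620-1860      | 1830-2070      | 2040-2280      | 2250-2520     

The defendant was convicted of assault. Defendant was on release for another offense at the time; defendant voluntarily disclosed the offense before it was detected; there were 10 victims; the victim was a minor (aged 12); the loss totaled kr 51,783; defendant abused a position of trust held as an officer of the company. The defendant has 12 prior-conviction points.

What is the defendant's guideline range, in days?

Base offense level for assault: 16.
S1 applies: 16 + 3 = 19.
S2 applies: 19 + 2 = 21.
S3 applies: 21 − 1 = 20.
S4 applies (level before this adjustment is 20 ≥ 6, so +3): 20 + 3 = 23.
S5 applies (level before this adjustment is 23 ≥ 18, so +3): 23 + 3 = 26.
S6 applies: 26 + 2 = 28.
Level 28 exceeds the maximum of 21; capped at 21.
Final offense level: 21.
Criminal history: 12 prior points → Category Extensive (12+).
Level 21 falls in the 21 band.
Grid: Level 21 × Category Extensive = 2250-2520 days.

2250-2520 days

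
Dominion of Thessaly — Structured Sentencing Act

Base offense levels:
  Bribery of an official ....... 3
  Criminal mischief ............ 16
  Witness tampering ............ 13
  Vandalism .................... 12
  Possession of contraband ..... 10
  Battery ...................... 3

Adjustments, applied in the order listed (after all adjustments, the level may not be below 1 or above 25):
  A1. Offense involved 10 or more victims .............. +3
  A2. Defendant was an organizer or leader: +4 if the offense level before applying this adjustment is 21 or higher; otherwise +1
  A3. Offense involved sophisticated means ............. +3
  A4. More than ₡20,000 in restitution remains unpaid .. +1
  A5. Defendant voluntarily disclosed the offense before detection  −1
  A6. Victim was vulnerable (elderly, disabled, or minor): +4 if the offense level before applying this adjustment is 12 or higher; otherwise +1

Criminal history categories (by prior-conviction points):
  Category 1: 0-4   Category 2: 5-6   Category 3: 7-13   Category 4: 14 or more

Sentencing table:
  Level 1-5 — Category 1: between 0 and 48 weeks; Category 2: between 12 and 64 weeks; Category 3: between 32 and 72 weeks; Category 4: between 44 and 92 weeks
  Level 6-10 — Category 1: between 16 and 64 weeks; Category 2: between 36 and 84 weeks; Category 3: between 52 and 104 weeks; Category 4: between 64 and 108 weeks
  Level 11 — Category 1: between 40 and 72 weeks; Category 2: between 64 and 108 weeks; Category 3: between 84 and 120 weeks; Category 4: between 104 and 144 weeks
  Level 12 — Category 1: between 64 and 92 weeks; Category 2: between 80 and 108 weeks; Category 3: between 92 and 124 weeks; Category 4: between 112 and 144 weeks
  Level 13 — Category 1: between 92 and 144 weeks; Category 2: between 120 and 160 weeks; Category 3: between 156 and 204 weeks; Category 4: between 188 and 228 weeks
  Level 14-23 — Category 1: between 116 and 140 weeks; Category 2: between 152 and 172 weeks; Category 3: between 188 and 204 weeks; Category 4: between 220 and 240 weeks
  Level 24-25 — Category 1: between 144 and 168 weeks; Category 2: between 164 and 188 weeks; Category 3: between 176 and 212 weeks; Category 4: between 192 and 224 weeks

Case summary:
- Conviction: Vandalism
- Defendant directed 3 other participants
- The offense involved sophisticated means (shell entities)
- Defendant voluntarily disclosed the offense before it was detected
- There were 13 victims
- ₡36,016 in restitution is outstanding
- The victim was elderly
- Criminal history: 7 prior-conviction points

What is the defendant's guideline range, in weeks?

Base offense level for vandalism: 12.
A1 applies: 12 + 3 = 15.
A2 applies (level before this adjustment is 15 < 21, so +1): 15 + 1 = 16.
A3 applies: 16 + 3 = 19.
A4 applies: 19 + 1 = 20.
A5 applies: 20 − 1 = 19.
A6 applies (level before this adjustment is 19 ≥ 12, so +4): 19 + 4 = 23.
Final offense level: 23.
Criminal history: 7 prior points → Category 3 (7-13).
Level 23 falls in the 14-23 band.
Grid: Level 14-23 × Category 3 = 188-204 weeks.

188-204 weeks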